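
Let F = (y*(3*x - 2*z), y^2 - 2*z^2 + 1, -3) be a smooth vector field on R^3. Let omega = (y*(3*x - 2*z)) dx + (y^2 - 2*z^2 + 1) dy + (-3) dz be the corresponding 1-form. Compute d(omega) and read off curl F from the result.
d(omega) = (4*z) dy ∧ dz + (-2*y) dz ∧ dx + (-3*x + 2*z) dx ∧ dy; curl F = (4*z, -2*y, -3*x + 2*z)

d omega = sum_{i<j} (∂f_j/∂x_i - ∂f_i/∂x_j) dx_i ∧ dx_j. Under the identification (dy ∧ dz, dz ∧ dx, dx ∧ dy) ↔ (e_x, e_y, e_z), the coefficients are exactly the components of curl F. Compute:
  ∂R/∂y - ∂Q/∂z = (0) - (-4*z) = 4*z
  ∂P/∂z - ∂R/∂x = (-2*y) - (0) = -2*y
  ∂Q/∂x - ∂P/∂y = (0) - (3*x - 2*z) = -3*x + 2*z.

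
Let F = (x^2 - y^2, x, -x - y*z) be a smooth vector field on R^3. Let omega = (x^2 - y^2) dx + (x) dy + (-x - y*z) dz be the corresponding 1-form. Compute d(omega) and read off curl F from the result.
d(omega) = (-z) dy ∧ dz + (1) dz ∧ dx + (2*y + 1) dx ∧ dy; curl F = (-z, 1, 2*y + 1)

d omega = sum_{i<j} (∂f_j/∂x_i - ∂f_i/∂x_j) dx_i ∧ dx_j. Under the identification (dy ∧ dz, dz ∧ dx, dx ∧ dy) ↔ (e_x, e_y, e_z), the coefficients are exactly the components of curl F. Compute:
  ∂R/∂y - ∂Q/∂z = (-z) - (0) = -z
  ∂P/∂z - ∂R/∂x = (0) - (-1) = 1
  ∂Q/∂x - ∂P/∂y = (1) - (-2*y) = 2*y + 1.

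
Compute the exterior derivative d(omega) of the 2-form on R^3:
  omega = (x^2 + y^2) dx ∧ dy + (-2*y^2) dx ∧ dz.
d(omega) = (4*y) dx ∧ dy ∧ dz

For a 2-form omega = sum_{i<j} g_{ij} dx_i ∧ dx_j, the exterior derivative is
  d(omega) = sum_{i<j} d(g_{ij}) ∧ dx_i ∧ dx_j = sum_{i<j, k} (∂g_{ij}/∂x_k) dx_k ∧ dx_i ∧ dx_j.
Expand each term, using dx_k ∧ dx_i ∧ dx_j = sgn(permutation) dx_{(a)} ∧ dx_{(b)} ∧ dx_{(c)} with (a < b < c) sorted:
  d(-2*y^2) includes (∂/∂y)(-2*y^2) dy = (-4*y) dy, which multiplied by dx ∧ dz gives (4*y) dx ∧ dy ∧ dz
Collecting like 3-forms: d(omega) = (4*y) dx ∧ dy ∧ dz.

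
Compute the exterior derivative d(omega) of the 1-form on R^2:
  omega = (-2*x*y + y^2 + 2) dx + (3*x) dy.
d(omega) = (2*x - 2*y + 3) dx ∧ dy

For a 1-form omega = sum_i f_i dx_i, the exterior derivative is
  d(omega) = sum_{i < j} (∂f_j/∂x_i - ∂f_i/∂x_j) dx_i ∧ dx_j.
  coefficient of dx ∧ dy: ∂f_2/∂x - ∂f_1/∂y = ∂(3*x)/∂x - ∂(-2*x*y + y^2 + 2)/∂y = 2*x - 2*y + 3
Assembling: d(omega) = (2*x - 2*y + 3) dx ∧ dy.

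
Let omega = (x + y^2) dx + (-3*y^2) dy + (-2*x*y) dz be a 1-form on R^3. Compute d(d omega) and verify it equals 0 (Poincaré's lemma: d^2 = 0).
d(d omega) = 0

Step 1: d omega = sum_{i<j} (∂f_j/∂x_i - ∂f_i/∂x_j) dx_i ∧ dx_j:
  coeff of dx ∧ dy: -2*y
  coeff of dx ∧ dz: -2*y
  coeff of dy ∧ dz: -2*x
Step 2: Apply d again to each 2-form coefficient. The only possible 3-form in R^3 is dx ∧ dy ∧ dz, with coefficient
  ∂(coeff of dy∧dz)/∂x - ∂(coeff of dx∧dz)/∂y + ∂(coeff of dx∧dy)/∂z
  = ∂/∂x (-2*x) - ∂/∂y (-2*y) + ∂/∂z (-2*y).
Each of these terms simplifies to sums of mixed partials that cancel in pairs. The result is 0 (by equality of mixed partials for smooth functions — Schwarz / Clairaut).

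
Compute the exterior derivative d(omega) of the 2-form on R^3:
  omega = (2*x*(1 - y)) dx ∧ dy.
d(omega) = 0

For a 2-form omega = sum_{i<j} g_{ij} dx_i ∧ dx_j, the exterior derivative is
  d(omega) = sum_{i<j} d(g_{ij}) ∧ dx_i ∧ dx_j = sum_{i<j, k} (∂g_{ij}/∂x_k) dx_k ∧ dx_i ∧ dx_j.
Expand each term, using dx_k ∧ dx_i ∧ dx_j = sgn(permutation) dx_{(a)} ∧ dx_{(b)} ∧ dx_{(c)} with (a < b < c) sorted:

Collecting like 3-forms: d(omega) = 0.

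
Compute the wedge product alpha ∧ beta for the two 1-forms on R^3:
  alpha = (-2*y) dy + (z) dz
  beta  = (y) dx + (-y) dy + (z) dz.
alpha ∧ beta = (2*y^2) dx ∧ dy + (-y*z) dy ∧ dz + (-y*z) dx ∧ dz

Distribute the wedge, using dx_i ∧ dx_j = -dx_j ∧ dx_i and dx_i ∧ dx_i = 0. For each pair (i, j) with i < j, the coefficient of dx_i ∧ dx_j in alpha ∧ beta is (alpha_i * beta_j - alpha_j * beta_i). Collecting: alpha ∧ beta = (2*y^2) dx ∧ dy + (-y*z) dy ∧ dz + (-y*z) dx ∧ dz.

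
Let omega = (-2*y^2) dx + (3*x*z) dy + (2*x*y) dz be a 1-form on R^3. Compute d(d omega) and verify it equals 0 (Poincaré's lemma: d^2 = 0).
d(d omega) = 0

Step 1: d omega = sum_{i<j} (∂f_j/∂x_i - ∂f_i/∂x_j) dx_i ∧ dx_j:
  coeff of dx ∧ dy: 4*y + 3*z
  coeff of dx ∧ dz: 2*y
  coeff of dy ∧ dz: -x
Step 2: Apply d again to each 2-form coefficient. The only possible 3-form in R^3 is dx ∧ dy ∧ dz, with coefficient
  ∂(coeff of dy∧dz)/∂x - ∂(coeff of dx∧dz)/∂y + ∂(coeff of dx∧dy)/∂z
  = ∂/∂x (-x) - ∂/∂y (2*y) + ∂/∂z (4*y + 3*z).
Each of these terms simplifies to sums of mixed partials that cancel in pairs. The result is 0 (by equality of mixed partials for smooth functions — Schwarz / Clairaut).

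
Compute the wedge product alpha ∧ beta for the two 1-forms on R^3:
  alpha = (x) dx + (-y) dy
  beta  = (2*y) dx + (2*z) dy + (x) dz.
alpha ∧ beta = (2*x*z + 2*y^2) dx ∧ dy + (x^2) dx ∧ dz + (-x*y) dy ∧ dz

Distribute the wedge, using dx_i ∧ dx_j = -dx_j ∧ dx_i and dx_i ∧ dx_i = 0. For each pair (i, j) with i < j, the coefficient of dx_i ∧ dx_j in alpha ∧ beta is (alpha_i * beta_j - alpha_j * beta_i). Collecting: alpha ∧ beta = (2*x*z + 2*y^2) dx ∧ dy + (x^2) dx ∧ dz + (-x*y) dy ∧ dz.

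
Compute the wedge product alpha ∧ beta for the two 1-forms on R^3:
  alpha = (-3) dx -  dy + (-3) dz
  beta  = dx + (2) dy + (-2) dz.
alpha ∧ beta = (-5) dx ∧ dy + (9) dx ∧ dz + (8) dy ∧ dz

Distribute the wedge, using dx_i ∧ dx_j = -dx_j ∧ dx_i and dx_i ∧ dx_i = 0. For each pair (i, j) with i < j, the coefficient of dx_i ∧ dx_j in alpha ∧ beta is (alpha_i * beta_j - alpha_j * beta_i). Collecting: alpha ∧ beta = (-5) dx ∧ dy + (9) dx ∧ dz + (8) dy ∧ dz.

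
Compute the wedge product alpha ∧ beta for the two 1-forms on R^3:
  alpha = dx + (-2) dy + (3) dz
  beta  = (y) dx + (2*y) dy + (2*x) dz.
alpha ∧ beta = (4*y) dx ∧ dy + (2*x - 3*y) dx ∧ dz + (-4*x - 6*y) dy ∧ dz

Distribute the wedge, using dx_i ∧ dx_j = -dx_j ∧ dx_i and dx_i ∧ dx_i = 0. For each pair (i, j) with i < j, the coefficient of dx_i ∧ dx_j in alpha ∧ beta is (alpha_i * beta_j - alpha_j * beta_i). Collecting: alpha ∧ beta = (4*y) dx ∧ dy + (2*x - 3*y) dx ∧ dz + (-4*x - 6*y) dy ∧ dz.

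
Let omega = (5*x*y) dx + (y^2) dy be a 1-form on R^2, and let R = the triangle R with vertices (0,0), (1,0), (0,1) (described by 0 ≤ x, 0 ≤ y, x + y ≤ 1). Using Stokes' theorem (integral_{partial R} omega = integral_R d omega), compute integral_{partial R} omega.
integral_(partial R) omega = -5/6

Stokes: integral_partial_R omega = integral_R d omega with d omega = (∂Q/∂x - ∂P/∂y) dx ∧ dy.
  ∂Q/∂x = 0
  ∂P/∂y = 5*x
  integrand = ∂Q/∂x - ∂P/∂y = -5*x.
Integrating over R: integral_0^1 integral_0^{1-x} (-5*x) dy dx = -5/6.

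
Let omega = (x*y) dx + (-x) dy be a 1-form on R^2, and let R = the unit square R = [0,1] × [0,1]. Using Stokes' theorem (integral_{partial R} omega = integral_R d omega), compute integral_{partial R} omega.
integral_(partial R) omega = -3/2

Stokes: integral_partial_R omega = integral_R d omega with d omega = (∂Q/∂x - ∂P/∂y) dx ∧ dy.
  ∂Q/∂x = -1
  ∂P/∂y = x
  integrand = ∂Q/∂x - ∂P/∂y = -x - 1.
Integrating over R: integral_0^1 integral_0^1 (-x - 1) dx dy = -3/2.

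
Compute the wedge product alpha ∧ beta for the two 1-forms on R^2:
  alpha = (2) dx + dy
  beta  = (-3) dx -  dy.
alpha ∧ beta = (1) dx ∧ dy

Distribute the wedge, using dx_i ∧ dx_j = -dx_j ∧ dx_i and dx_i ∧ dx_i = 0. For each pair (i, j) with i < j, the coefficient of dx_i ∧ dx_j in alpha ∧ beta is (alpha_i * beta_j - alpha_j * beta_i). Collecting: alpha ∧ beta = (1) dx ∧ dy.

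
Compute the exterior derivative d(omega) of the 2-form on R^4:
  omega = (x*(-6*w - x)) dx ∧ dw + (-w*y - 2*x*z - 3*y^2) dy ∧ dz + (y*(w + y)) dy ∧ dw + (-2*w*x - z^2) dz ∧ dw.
d(omega) = (-2*z) dx ∧ dy ∧ dz + (-y) dy ∧ dz ∧ dw + (-2*w) dx ∧ dz ∧ dw

For a 2-form omega = sum_{i<j} g_{ij} dx_i ∧ dx_j, the exterior derivative is
  d(omega) = sum_{i<j} d(g_{ij}) ∧ dx_i ∧ dx_j = sum_{i<j, k} (∂g_{ij}/∂x_k) dx_k ∧ dx_i ∧ dx_j.
Expand each term, using dx_k ∧ dx_i ∧ dx_j = sgn(permutation) dx_{(a)} ∧ dx_{(b)} ∧ dx_{(c)} with (a < b < c) sorted:
  d(-w*y - 2*x*z - 3*y^2) includes (∂/∂x)(-w*y - 2*x*z - 3*y^2) dx = (-2*z) dx, which multiplied by dy ∧ dz gives (-2*z) dx ∧ dy ∧ dz
  d(-w*y - 2*x*z - 3*y^2) includes (∂/∂w)(-w*y - 2*x*z - 3*y^2) dw = (-y) dw, which multiplied by dy ∧ dz gives (-y) dy ∧ dz ∧ dw
  d(-2*w*x - z^2) includes (∂/∂x)(-2*w*x - z^2) dx = (-2*w) dx, which multiplied by dz ∧ dw gives (-2*w) dx ∧ dz ∧ dw
Collecting like 3-forms: d(omega) = (-2*z) dx ∧ dy ∧ dz + (-y) dy ∧ dz ∧ dw + (-2*w) dx ∧ dz ∧ dw.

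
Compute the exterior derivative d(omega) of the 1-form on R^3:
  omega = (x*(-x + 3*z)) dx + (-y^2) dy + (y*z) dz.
d(omega) = (-3*x) dx ∧ dz + (z) dy ∧ dz

For a 1-form omega = sum_i f_i dx_i, the exterior derivative is
  d(omega) = sum_{i < j} (∂f_j/∂x_i - ∂f_i/∂x_j) dx_i ∧ dx_j.
  coefficient of dx ∧ dz: ∂f_3/∂x - ∂f_1/∂z = ∂(y*z)/∂x - ∂(x*(-x + 3*z))/∂z = -3*x
  coefficient of dy ∧ dz: ∂f_3/∂y - ∂f_2/∂z = ∂(y*z)/∂y - ∂(-y^2)/∂z = z
Assembling: d(omega) = (-3*x) dx ∧ dz + (z) dy ∧ dz.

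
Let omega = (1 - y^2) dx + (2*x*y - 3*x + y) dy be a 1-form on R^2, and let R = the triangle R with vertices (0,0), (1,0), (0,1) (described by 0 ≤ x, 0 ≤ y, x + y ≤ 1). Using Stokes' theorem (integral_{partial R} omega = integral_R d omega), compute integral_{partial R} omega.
integral_(partial R) omega = -5/6

Stokes: integral_partial_R omega = integral_R d omega with d omega = (∂Q/∂x - ∂P/∂y) dx ∧ dy.
  ∂Q/∂x = 2*y - 3
  ∂P/∂y = -2*y
  integrand = ∂Q/∂x - ∂P/∂y = 4*y - 3.
Integrating over R: integral_0^1 integral_0^{1-x} (4*y - 3) dy dx = -5/6.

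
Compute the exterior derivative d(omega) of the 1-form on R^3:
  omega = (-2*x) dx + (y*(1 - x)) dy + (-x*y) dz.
d(omega) = (-y) dx ∧ dy + (-y) dx ∧ dz + (-x) dy ∧ dz

For a 1-form omega = sum_i f_i dx_i, the exterior derivative is
  d(omega) = sum_{i < j} (∂f_j/∂x_i - ∂f_i/∂x_j) dx_i ∧ dx_j.
  coefficient of dx ∧ dy: ∂f_2/∂x - ∂f_1/∂y = ∂(y*(1 - x))/∂x - ∂(-2*x)/∂y = -y
  coefficient of dx ∧ dz: ∂f_3/∂x - ∂f_1/∂z = ∂(-x*y)/∂x - ∂(-2*x)/∂z = -y
  coefficient of dy ∧ dz: ∂f_3/∂y - ∂f_2/∂z = ∂(-x*y)/∂y - ∂(y*(1 - x))/∂z = -x
Assembling: d(omega) = (-y) dx ∧ dy + (-y) dx ∧ dz + (-x) dy ∧ dz.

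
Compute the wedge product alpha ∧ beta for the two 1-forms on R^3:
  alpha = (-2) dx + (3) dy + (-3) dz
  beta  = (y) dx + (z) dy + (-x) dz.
alpha ∧ beta = (-3*y - 2*z) dx ∧ dy + (2*x + 3*y) dx ∧ dz + (-3*x + 3*z) dy ∧ dz

Distribute the wedge, using dx_i ∧ dx_j = -dx_j ∧ dx_i and dx_i ∧ dx_i = 0. For each pair (i, j) with i < j, the coefficient of dx_i ∧ dx_j in alpha ∧ beta is (alpha_i * beta_j - alpha_j * beta_i). Collecting: alpha ∧ beta = (-3*y - 2*z) dx ∧ dy + (2*x + 3*y) dx ∧ dz + (-3*x + 3*z) dy ∧ dz.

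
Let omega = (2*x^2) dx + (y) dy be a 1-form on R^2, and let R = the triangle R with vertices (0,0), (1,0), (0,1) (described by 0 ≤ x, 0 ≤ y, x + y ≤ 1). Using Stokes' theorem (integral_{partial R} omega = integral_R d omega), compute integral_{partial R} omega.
integral_(partial R) omega = 0

Stokes: integral_partial_R omega = integral_R d omega with d omega = (∂Q/∂x - ∂P/∂y) dx ∧ dy.
  ∂Q/∂x = 0
  ∂P/∂y = 0
  integrand = ∂Q/∂x - ∂P/∂y = 0.
Integrating over R: integral_0^1 integral_0^{1-x} (0) dy dx = 0.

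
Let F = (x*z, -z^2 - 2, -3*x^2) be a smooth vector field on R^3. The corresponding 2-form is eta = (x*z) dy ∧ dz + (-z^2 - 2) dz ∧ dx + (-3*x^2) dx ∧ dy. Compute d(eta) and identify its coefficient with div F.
d(eta) = (z) dx ∧ dy ∧ dz; div F = z

For a 2-form in R^3 of the form above, applying d gives a 3-form with coefficient ∂P/∂x + ∂Q/∂y + ∂R/∂z:
  ∂P/∂x = z
  ∂Q/∂y = 0
  ∂R/∂z = 0
Sum = z, which is exactly div F.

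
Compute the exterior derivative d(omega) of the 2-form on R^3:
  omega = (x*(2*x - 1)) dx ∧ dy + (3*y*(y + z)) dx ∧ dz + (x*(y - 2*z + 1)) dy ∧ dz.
d(omega) = (-5*y - 5*z + 1) dx ∧ dy ∧ dz

For a 2-form omega = sum_{i<j} g_{ij} dx_i ∧ dx_j, the exterior derivative is
  d(omega) = sum_{i<j} d(g_{ij}) ∧ dx_i ∧ dx_j = sum_{i<j, k} (∂g_{ij}/∂x_k) dx_k ∧ dx_i ∧ dx_j.
Expand each term, using dx_k ∧ dx_i ∧ dx_j = sgn(permutation) dx_{(a)} ∧ dx_{(b)} ∧ dx_{(c)} with (a < b < c) sorted:
  d(3*y*(y + z)) includes (∂/∂y)(3*y*(y + z)) dy = (6*y + 3*z) dy, which multiplied by dx ∧ dz gives (-6*y - 3*z) dx ∧ dy ∧ dz
  d(x*(y - 2*z + 1)) includes (∂/∂x)(x*(y - 2*z + 1)) dx = (y - 2*z + 1) dx, which multiplied by dy ∧ dz gives (y - 2*z + 1) dx ∧ dy ∧ dz
Collecting like 3-forms: d(omega) = (-5*y - 5*z + 1) dx ∧ dy ∧ dz.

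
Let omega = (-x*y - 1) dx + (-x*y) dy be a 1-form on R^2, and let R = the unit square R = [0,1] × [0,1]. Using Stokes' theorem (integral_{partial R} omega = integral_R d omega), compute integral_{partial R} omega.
integral_(partial R) omega = 0

Stokes: integral_partial_R omega = integral_R d omega with d omega = (∂Q/∂x - ∂P/∂y) dx ∧ dy.
  ∂Q/∂x = -y
  ∂P/∂y = -x
  integrand = ∂Q/∂x - ∂P/∂y = x - y.
Integrating over R: integral_0^1 integral_0^1 (x - y) dx dy = 0.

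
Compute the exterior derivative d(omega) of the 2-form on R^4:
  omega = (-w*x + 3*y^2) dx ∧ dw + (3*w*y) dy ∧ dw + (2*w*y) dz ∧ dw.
d(omega) = (-6*y) dx ∧ dy ∧ dw + (2*w) dy ∧ dz ∧ dw

For a 2-form omega = sum_{i<j} g_{ij} dx_i ∧ dx_j, the exterior derivative is
  d(omega) = sum_{i<j} d(g_{ij}) ∧ dx_i ∧ dx_j = sum_{i<j, k} (∂g_{ij}/∂x_k) dx_k ∧ dx_i ∧ dx_j.
Expand each term, using dx_k ∧ dx_i ∧ dx_j = sgn(permutation) dx_{(a)} ∧ dx_{(b)} ∧ dx_{(c)} with (a < b < c) sorted:
  d(-w*x + 3*y^2) includes (∂/∂y)(-w*x + 3*y^2) dy = (6*y) dy, which multiplied by dx ∧ dw gives (-6*y) dx ∧ dy ∧ dw
  d(2*w*y) includes (∂/∂y)(2*w*y) dy = (2*w) dy, which multiplied by dz ∧ dw gives (2*w) dy ∧ dz ∧ dw
Collecting like 3-forms: d(omega) = (-6*y) dx ∧ dy ∧ dw + (2*w) dy ∧ dz ∧ dw.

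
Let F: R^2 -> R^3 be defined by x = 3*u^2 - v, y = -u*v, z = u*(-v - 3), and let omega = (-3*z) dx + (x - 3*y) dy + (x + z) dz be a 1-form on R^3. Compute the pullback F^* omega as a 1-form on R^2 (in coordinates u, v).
F^* omega = (12*u^2*v + 45*u^2 - 2*u*v^2 + 6*u*v + 9*u + 2*v^2 + 3*v) du + (u*(-6*u^2 - 2*u*v + 3*u - v - 9)) dv

Using F^*(f dg) = (f ∘ F) d(g ∘ F), substitute each coordinate x_i by F_i(u, v) in f_i, and replace dx_i by d F_i = (∂F_i/∂u) du + (∂F_i/∂v) dv.
  For the x component: f_1(F) = 3*u*(v + 3); d F_1 = (6*u) du + (-1) dv
  For the y component: f_2(F) = 3*u^2 + 3*u*v - v; d F_2 = (-v) du + (-u) dv
  For the z component: f_3(F) = 3*u^2 - u*v - 3*u - v; d F_3 = (-v - 3) du + (-u) dv
Combining and collecting du, dv coefficients:
  coeff of du: 12*u^2*v + 45*u^2 - 2*u*v^2 + 6*u*v + 9*u + 2*v^2 + 3*v
  coeff of dv: u*(-6*u^2 - 2*u*v + 3*u - v - 9)
F^* omega = (12*u^2*v + 45*u^2 - 2*u*v^2 + 6*u*v + 9*u + 2*v^2 + 3*v) du + (u*(-6*u^2 - 2*u*v + 3*u - v - 9)) dv.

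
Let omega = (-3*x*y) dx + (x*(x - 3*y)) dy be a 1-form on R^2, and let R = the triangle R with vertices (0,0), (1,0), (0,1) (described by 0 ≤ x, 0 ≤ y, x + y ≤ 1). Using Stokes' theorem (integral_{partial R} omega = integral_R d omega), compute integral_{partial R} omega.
integral_(partial R) omega = 1/3

Stokes: integral_partial_R omega = integral_R d omega with d omega = (∂Q/∂x - ∂P/∂y) dx ∧ dy.
  ∂Q/∂x = 2*x - 3*y
  ∂P/∂y = -3*x
  integrand = ∂Q/∂x - ∂P/∂y = 5*x - 3*y.
Integrating over R: integral_0^1 integral_0^{1-x} (5*x - 3*y) dy dx = 1/3.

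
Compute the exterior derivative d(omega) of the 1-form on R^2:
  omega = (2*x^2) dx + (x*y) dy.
d(omega) = (y) dx ∧ dy

For a 1-form omega = sum_i f_i dx_i, the exterior derivative is
  d(omega) = sum_{i < j} (∂f_j/∂x_i - ∂f_i/∂x_j) dx_i ∧ dx_j.
  coefficient of dx ∧ dy: ∂f_2/∂x - ∂f_1/∂y = ∂(x*y)/∂x - ∂(2*x^2)/∂y = y
Assembling: d(omega) = (y) dx ∧ dy.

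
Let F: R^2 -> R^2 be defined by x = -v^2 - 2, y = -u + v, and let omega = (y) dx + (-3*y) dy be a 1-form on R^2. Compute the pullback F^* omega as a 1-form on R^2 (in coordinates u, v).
F^* omega = (-3*u + 3*v) du + (2*u*v + 3*u - 2*v^2 - 3*v) dv

Using F^*(f dg) = (f ∘ F) d(g ∘ F), substitute each coordinate x_i by F_i(u, v) in f_i, and replace dx_i by d F_i = (∂F_i/∂u) du + (∂F_i/∂v) dv.
  For the x component: f_1(F) = -u + v; d F_1 = (0) du + (-2*v) dv
  For the y component: f_2(F) = 3*u - 3*v; d F_2 = (-1) du + (1) dv
Combining and collecting du, dv coefficients:
  coeff of du: -3*u + 3*v
  coeff of dv: 2*u*v + 3*u - 2*v^2 - 3*v
F^* omega = (-3*u + 3*v) du + (2*u*v + 3*u - 2*v^2 - 3*v) dv.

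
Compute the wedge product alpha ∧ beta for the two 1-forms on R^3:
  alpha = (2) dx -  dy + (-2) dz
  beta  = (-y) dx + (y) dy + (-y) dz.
alpha ∧ beta = (y) dx ∧ dy + (-4*y) dx ∧ dz + (3*y) dy ∧ dz

Distribute the wedge, using dx_i ∧ dx_j = -dx_j ∧ dx_i and dx_i ∧ dx_i = 0. For each pair (i, j) with i < j, the coefficient of dx_i ∧ dx_j in alpha ∧ beta is (alpha_i * beta_j - alpha_j * beta_i). Collecting: alpha ∧ beta = (y) dx ∧ dy + (-4*y) dx ∧ dz + (3*y) dy ∧ dz.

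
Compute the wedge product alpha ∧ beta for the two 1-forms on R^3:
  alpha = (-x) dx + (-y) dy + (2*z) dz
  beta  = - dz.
alpha ∧ beta = (x) dx ∧ dz + (y) dy ∧ dz

Distribute the wedge, using dx_i ∧ dx_j = -dx_j ∧ dx_i and dx_i ∧ dx_i = 0. For each pair (i, j) with i < j, the coefficient of dx_i ∧ dx_j in alpha ∧ beta is (alpha_i * beta_j - alpha_j * beta_i). Collecting: alpha ∧ beta = (x) dx ∧ dz + (y) dy ∧ dz.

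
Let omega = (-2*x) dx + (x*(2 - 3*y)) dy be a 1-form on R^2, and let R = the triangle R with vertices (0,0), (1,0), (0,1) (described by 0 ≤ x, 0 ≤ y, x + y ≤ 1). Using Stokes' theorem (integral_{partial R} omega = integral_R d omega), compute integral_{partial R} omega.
integral_(partial R) omega = 1/2

Stokes: integral_partial_R omega = integral_R d omega with d omega = (∂Q/∂x - ∂P/∂y) dx ∧ dy.
  ∂Q/∂x = 2 - 3*y
  ∂P/∂y = 0
  integrand = ∂Q/∂x - ∂P/∂y = 2 - 3*y.
Integrating over R: integral_0^1 integral_0^{1-x} (2 - 3*y) dy dx = 1/2.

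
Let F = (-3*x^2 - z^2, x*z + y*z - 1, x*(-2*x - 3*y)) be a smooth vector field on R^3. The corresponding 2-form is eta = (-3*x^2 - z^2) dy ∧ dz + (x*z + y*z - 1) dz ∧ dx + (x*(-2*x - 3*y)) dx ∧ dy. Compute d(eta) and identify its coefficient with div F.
d(eta) = (-6*x + z) dx ∧ dy ∧ dz; div F = -6*x + z

For a 2-form in R^3 of the form above, applying d gives a 3-form with coefficient ∂P/∂x + ∂Q/∂y + ∂R/∂z:
  ∂P/∂x = -6*x
  ∂Q/∂y = z
  ∂R/∂z = 0
Sum = -6*x + z, which is exactly div F.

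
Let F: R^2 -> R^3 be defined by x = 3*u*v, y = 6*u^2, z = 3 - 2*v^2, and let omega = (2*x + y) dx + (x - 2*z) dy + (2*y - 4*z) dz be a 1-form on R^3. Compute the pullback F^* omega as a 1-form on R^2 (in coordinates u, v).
F^* omega = (6*u*(9*u*v + 11*v^2 - 12)) du + (18*u^3 - 30*u^2*v - 32*v^3 + 48*v) dv

Using F^*(f dg) = (f ∘ F) d(g ∘ F), substitute each coordinate x_i by F_i(u, v) in f_i, and replace dx_i by d F_i = (∂F_i/∂u) du + (∂F_i/∂v) dv.
  For the x component: f_1(F) = 6*u*(u + v); d F_1 = (3*v) du + (3*u) dv
  For the y component: f_2(F) = 3*u*v + 4*v^2 - 6; d F_2 = (12*u) du + (0) dv
  For the z component: f_3(F) = 12*u^2 + 8*v^2 - 12; d F_3 = (0) du + (-4*v) dv
Combining and collecting du, dv coefficients:
  coeff of du: 6*u*(9*u*v + 11*v^2 - 12)
  coeff of dv: 18*u^3 - 30*u^2*v - 32*v^3 + 48*v
F^* omega = (6*u*(9*u*v + 11*v^2 - 12)) du + (18*u^3 - 30*u^2*v - 32*v^3 + 48*v) dv.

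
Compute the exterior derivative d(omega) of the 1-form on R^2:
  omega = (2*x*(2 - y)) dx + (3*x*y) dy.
d(omega) = (2*x + 3*y) dx ∧ dy

For a 1-form omega = sum_i f_i dx_i, the exterior derivative is
  d(omega) = sum_{i < j} (∂f_j/∂x_i - ∂f_i/∂x_j) dx_i ∧ dx_j.
  coefficient of dx ∧ dy: ∂f_2/∂x - ∂f_1/∂y = ∂(3*x*y)/∂x - ∂(2*x*(2 - y))/∂y = 2*x + 3*y
Assembling: d(omega) = (2*x + 3*y) dx ∧ dy.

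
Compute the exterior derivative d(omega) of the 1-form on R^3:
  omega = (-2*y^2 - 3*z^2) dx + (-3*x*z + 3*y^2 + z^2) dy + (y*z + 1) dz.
d(omega) = (4*y - 3*z) dx ∧ dy + (6*z) dx ∧ dz + (3*x - z) dy ∧ dz

For a 1-form omega = sum_i f_i dx_i, the exterior derivative is
  d(omega) = sum_{i < j} (∂f_j/∂x_i - ∂f_i/∂x_j) dx_i ∧ dx_j.
  coefficient of dx ∧ dy: ∂f_2/∂x - ∂f_1/∂y = ∂(-3*x*z + 3*y^2 + z^2)/∂x - ∂(-2*y^2 - 3*z^2)/∂y = 4*y - 3*z
  coefficient of dx ∧ dz: ∂f_3/∂x - ∂f_1/∂z = ∂(y*z + 1)/∂x - ∂(-2*y^2 - 3*z^2)/∂z = 6*z
  coefficient of dy ∧ dz: ∂f_3/∂y - ∂f_2/∂z = ∂(y*z + 1)/∂y - ∂(-3*x*z + 3*y^2 + z^2)/∂z = 3*x - z
Assembling: d(omega) = (4*y - 3*z) dx ∧ dy + (6*z) dx ∧ dz + (3*x - z) dy ∧ dz.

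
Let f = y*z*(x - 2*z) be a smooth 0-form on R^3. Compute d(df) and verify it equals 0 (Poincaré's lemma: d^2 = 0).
d(df) = 0

Step 1: df = sum_i (∂f/∂x_i) dx_i = (y*z) dx + (z*(x - 2*z)) dy + (y*(x - 4*z)) dz.
Step 2: Apply d again. Using the 1-form formula, the coefficient of dx ∧ dy in d(df) is ∂^2 f/∂x ∂y - ∂^2 f/∂y ∂x = (z) - (z) = 0 (equality of mixed partials for smooth f).
Similarly for dx ∧ dz and dy ∧ dz — all coefficients vanish. So d(df) = 0.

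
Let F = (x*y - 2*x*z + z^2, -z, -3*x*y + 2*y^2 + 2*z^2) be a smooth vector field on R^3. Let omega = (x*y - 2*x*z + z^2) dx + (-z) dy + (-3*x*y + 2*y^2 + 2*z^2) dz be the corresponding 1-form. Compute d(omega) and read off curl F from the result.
d(omega) = (-3*x + 4*y + 1) dy ∧ dz + (-2*x + 3*y + 2*z) dz ∧ dx + (-x) dx ∧ dy; curl F = (-3*x + 4*y + 1, -2*x + 3*y + 2*z, -x)

d omega = sum_{i<j} (∂f_j/∂x_i - ∂f_i/∂x_j) dx_i ∧ dx_j. Under the identification (dy ∧ dz, dz ∧ dx, dx ∧ dy) ↔ (e_x, e_y, e_z), the coefficients are exactly the components of curl F. Compute:
  ∂R/∂y - ∂Q/∂z = (-3*x + 4*y) - (-1) = -3*x + 4*y + 1
  ∂P/∂z - ∂R/∂x = (-2*x + 2*z) - (-3*y) = -2*x + 3*y + 2*z
  ∂Q/∂x - ∂P/∂y = (0) - (x) = -x.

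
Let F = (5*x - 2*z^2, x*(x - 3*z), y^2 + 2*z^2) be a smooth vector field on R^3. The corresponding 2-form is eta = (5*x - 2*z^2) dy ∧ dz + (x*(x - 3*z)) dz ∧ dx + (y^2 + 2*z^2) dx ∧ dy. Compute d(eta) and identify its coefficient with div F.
d(eta) = (4*z + 5) dx ∧ dy ∧ dz; div F = 4*z + 5

For a 2-form in R^3 of the form above, applying d gives a 3-form with coefficient ∂P/∂x + ∂Q/∂y + ∂R/∂z:
  ∂P/∂x = 5
  ∂Q/∂y = 0
  ∂R/∂z = 4*z
Sum = 4*z + 5, which is exactly div F.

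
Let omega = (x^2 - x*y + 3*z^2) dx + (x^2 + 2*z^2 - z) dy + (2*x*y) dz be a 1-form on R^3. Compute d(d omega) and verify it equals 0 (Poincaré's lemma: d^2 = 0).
d(d omega) = 0

Step 1: d omega = sum_{i<j} (∂f_j/∂x_i - ∂f_i/∂x_j) dx_i ∧ dx_j:
  coeff of dx ∧ dy: 3*x
  coeff of dx ∧ dz: 2*y - 6*z
  coeff of dy ∧ dz: 2*x - 4*z + 1
Step 2: Apply d again to each 2-form coefficient. The only possible 3-form in R^3 is dx ∧ dy ∧ dz, with coefficient
  ∂(coeff of dy∧dz)/∂x - ∂(coeff of dx∧dz)/∂y + ∂(coeff of dx∧dy)/∂z
  = ∂/∂x (2*x - 4*z + 1) - ∂/∂y (2*y - 6*z) + ∂/∂z (3*x).
Each of these terms simplifies to sums of mixed partials that cancel in pairs. The result is 0 (by equality of mixed partials for smooth functions — Schwarz / Clairaut).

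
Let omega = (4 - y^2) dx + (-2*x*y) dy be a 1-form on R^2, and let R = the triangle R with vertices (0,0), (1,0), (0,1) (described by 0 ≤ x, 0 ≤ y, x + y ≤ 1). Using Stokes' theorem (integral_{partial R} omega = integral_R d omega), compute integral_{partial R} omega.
integral_(partial R) omega = 0

Stokes: integral_partial_R omega = integral_R d omega with d omega = (∂Q/∂x - ∂P/∂y) dx ∧ dy.
  ∂Q/∂x = -2*y
  ∂P/∂y = -2*y
  integrand = ∂Q/∂x - ∂P/∂y = 0.
Integrating over R: integral_0^1 integral_0^{1-x} (0) dy dx = 0.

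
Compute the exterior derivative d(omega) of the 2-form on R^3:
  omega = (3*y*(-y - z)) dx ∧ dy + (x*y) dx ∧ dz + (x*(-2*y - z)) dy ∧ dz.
d(omega) = (-x - 5*y - z) dx ∧ dy ∧ dz

For a 2-form omega = sum_{i<j} g_{ij} dx_i ∧ dx_j, the exterior derivative is
  d(omega) = sum_{i<j} d(g_{ij}) ∧ dx_i ∧ dx_j = sum_{i<j, k} (∂g_{ij}/∂x_k) dx_k ∧ dx_i ∧ dx_j.
Expand each term, using dx_k ∧ dx_i ∧ dx_j = sgn(permutation) dx_{(a)} ∧ dx_{(b)} ∧ dx_{(c)} with (a < b < c) sorted:
  d(3*y*(-y - z)) includes (∂/∂z)(3*y*(-y - z)) dz = (-3*y) dz, which multiplied by dx ∧ dy gives (-3*y) dx ∧ dy ∧ dz
  d(x*y) includes (∂/∂y)(x*y) dy = (x) dy, which multiplied by dx ∧ dz gives (-x) dx ∧ dy ∧ dz
  d(x*(-2*y - z)) includes (∂/∂x)(x*(-2*y - z)) dx = (-2*y - z) dx, which multiplied by dy ∧ dz gives (-2*y - z) dx ∧ dy ∧ dz
Collecting like 3-forms: d(omega) = (-x - 5*y - z) dx ∧ dy ∧ dz.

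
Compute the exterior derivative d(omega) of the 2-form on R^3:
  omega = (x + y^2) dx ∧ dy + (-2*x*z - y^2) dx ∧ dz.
d(omega) = (2*y) dx ∧ dy ∧ dz

For a 2-form omega = sum_{i<j} g_{ij} dx_i ∧ dx_j, the exterior derivative is
  d(omega) = sum_{i<j} d(g_{ij}) ∧ dx_i ∧ dx_j = sum_{i<j, k} (∂g_{ij}/∂x_k) dx_k ∧ dx_i ∧ dx_j.
Expand each term, using dx_k ∧ dx_i ∧ dx_j = sgn(permutation) dx_{(a)} ∧ dx_{(b)} ∧ dx_{(c)} with (a < b < c) sorted:
  d(-2*x*z - y^2) includes (∂/∂y)(-2*x*z - y^2) dy = (-2*y) dy, which multiplied by dx ∧ dz gives (2*y) dx ∧ dy ∧ dz
Collecting like 3-forms: d(omega) = (2*y) dx ∧ dy ∧ dz.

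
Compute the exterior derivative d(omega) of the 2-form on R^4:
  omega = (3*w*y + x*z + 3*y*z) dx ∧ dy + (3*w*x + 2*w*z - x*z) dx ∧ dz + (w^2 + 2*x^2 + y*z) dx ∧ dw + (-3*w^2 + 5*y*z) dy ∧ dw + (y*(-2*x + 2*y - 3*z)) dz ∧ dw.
d(omega) = (x + 3*y) dx ∧ dy ∧ dz + (3*y - z) dx ∧ dy ∧ dw + (3*x - 3*y + 2*z) dx ∧ dz ∧ dw + (-2*x - y - 3*z) dy ∧ dz ∧ dw

For a 2-form omega = sum_{i<j} g_{ij} dx_i ∧ dx_j, the exterior derivative is
  d(omega) = sum_{i<j} d(g_{ij}) ∧ dx_i ∧ dx_j = sum_{i<j, k} (∂g_{ij}/∂x_k) dx_k ∧ dx_i ∧ dx_j.
Expand each term, using dx_k ∧ dx_i ∧ dx_j = sgn(permutation) dx_{(a)} ∧ dx_{(b)} ∧ dx_{(c)} with (a < b < c) sorted:
  d(3*w*y + x*z + 3*y*z) includes (∂/∂z)(3*w*y + x*z + 3*y*z) dz = (x + 3*y) dz, which multiplied by dx ∧ dy gives (x + 3*y) dx ∧ dy ∧ dz
  d(3*w*y + x*z + 3*y*z) includes (∂/∂w)(3*w*y + x*z + 3*y*z) dw = (3*y) dw, which multiplied by dx ∧ dy gives (3*y) dx ∧ dy ∧ dw
  d(3*w*x + 2*w*z - x*z) includes (∂/∂w)(3*w*x + 2*w*z - x*z) dw = (3*x + 2*z) dw, which multiplied by dx ∧ dz gives (3*x + 2*z) dx ∧ dz ∧ dw
  d(w^2 + 2*x^2 + y*z) includes (∂/∂y)(w^2 + 2*x^2 + y*z) dy = (z) dy, which multiplied by dx ∧ dw gives (-z) dx ∧ dy ∧ dw
  d(w^2 + 2*x^2 + y*z) includes (∂/∂z)(w^2 + 2*x^2 + y*z) dz = (y) dz, which multiplied by dx ∧ dw gives (-y) dx ∧ dz ∧ dw
  d(-3*w^2 + 5*y*z) includes (∂/∂z)(-3*w^2 + 5*y*z) dz = (5*y) dz, which multiplied by dy ∧ dw gives (-5*y) dy ∧ dz ∧ dw
  d(y*(-2*x + 2*y - 3*z)) includes (∂/∂x)(y*(-2*x + 2*y - 3*z)) dx = (-2*y) dx, which multiplied by dz ∧ dw gives (-2*y) dx ∧ dz ∧ dw
  d(y*(-2*x + 2*y - 3*z)) includes (∂/∂y)(y*(-2*x + 2*y - 3*z)) dy = (-2*x + 4*y - 3*z) dy, which multiplied by dz ∧ dw gives (-2*x + 4*y - 3*z) dy ∧ dz ∧ dw
Collecting like 3-forms: d(omega) = (x + 3*y) dx ∧ dy ∧ dz + (3*y - z) dx ∧ dy ∧ dw + (3*x - 3*y + 2*z) dx ∧ dz ∧ dw + (-2*x - y - 3*z) dy ∧ dz ∧ dw.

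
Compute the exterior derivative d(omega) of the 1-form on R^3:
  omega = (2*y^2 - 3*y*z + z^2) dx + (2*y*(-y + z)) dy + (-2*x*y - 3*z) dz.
d(omega) = (-4*y + 3*z) dx ∧ dy + (y - 2*z) dx ∧ dz + (-2*x - 2*y) dy ∧ dz

For a 1-form omega = sum_i f_i dx_i, the exterior derivative is
  d(omega) = sum_{i < j} (∂f_j/∂x_i - ∂f_i/∂x_j) dx_i ∧ dx_j.
  coefficient of dx ∧ dy: ∂f_2/∂x - ∂f_1/∂y = ∂(2*y*(-y + z))/∂x - ∂(2*y^2 - 3*y*z + z^2)/∂y = -4*y + 3*z
  coefficient of dx ∧ dz: ∂f_3/∂x - ∂f_1/∂z = ∂(-2*x*y - 3*z)/∂x - ∂(2*y^2 - 3*y*z + z^2)/∂z = y - 2*z
  coefficient of dy ∧ dz: ∂f_3/∂y - ∂f_2/∂z = ∂(-2*x*y - 3*z)/∂y - ∂(2*y*(-y + z))/∂z = -2*x - 2*y
Assembling: d(omega) = (-4*y + 3*z) dx ∧ dy + (y - 2*z) dx ∧ dz + (-2*x - 2*y) dy ∧ dz.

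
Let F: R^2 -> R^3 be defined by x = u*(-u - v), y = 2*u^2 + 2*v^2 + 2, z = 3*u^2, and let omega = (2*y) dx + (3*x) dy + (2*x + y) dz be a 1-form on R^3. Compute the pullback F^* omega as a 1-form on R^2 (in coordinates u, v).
F^* omega = (-20*u^3 - 28*u^2*v + 4*u*v^2 + 4*u - 4*v^3 - 4*v) du + (4*u*(-u^2 - 3*u*v - 4*v^2 - 1)) dv

Using F^*(f dg) = (f ∘ F) d(g ∘ F), substitute each coordinate x_i by F_i(u, v) in f_i, and replace dx_i by d F_i = (∂F_i/∂u) du + (∂F_i/∂v) dv.
  For the x component: f_1(F) = 4*u^2 + 4*v^2 + 4; d F_1 = (-2*u - v) du + (-u) dv
  For the y component: f_2(F) = 3*u*(-u - v); d F_2 = (4*u) du + (4*v) dv
  For the z component: f_3(F) = -2*u*v + 2*v^2 + 2; d F_3 = (6*u) du + (0) dv
Combining and collecting du, dv coefficients:
  coeff of du: -20*u^3 - 28*u^2*v + 4*u*v^2 + 4*u - 4*v^3 - 4*v
  coeff of dv: 4*u*(-u^2 - 3*u*v - 4*v^2 - 1)
F^* omega = (-20*u^3 - 28*u^2*v + 4*u*v^2 + 4*u - 4*v^3 - 4*v) du + (4*u*(-u^2 - 3*u*v - 4*v^2 - 1)) dv.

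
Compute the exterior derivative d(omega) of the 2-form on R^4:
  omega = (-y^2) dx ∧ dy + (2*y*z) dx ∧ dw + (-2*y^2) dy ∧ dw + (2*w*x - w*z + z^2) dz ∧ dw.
d(omega) = (-2*z) dx ∧ dy ∧ dw + (2*w - 2*y) dx ∧ dz ∧ dw

For a 2-form omega = sum_{i<j} g_{ij} dx_i ∧ dx_j, the exterior derivative is
  d(omega) = sum_{i<j} d(g_{ij}) ∧ dx_i ∧ dx_j = sum_{i<j, k} (∂g_{ij}/∂x_k) dx_k ∧ dx_i ∧ dx_j.
Expand each term, using dx_k ∧ dx_i ∧ dx_j = sgn(permutation) dx_{(a)} ∧ dx_{(b)} ∧ dx_{(c)} with (a < b < c) sorted:
  d(2*y*z) includes (∂/∂y)(2*y*z) dy = (2*z) dy, which multiplied by dx ∧ dw gives (-2*z) dx ∧ dy ∧ dw
  d(2*y*z) includes (∂/∂z)(2*y*z) dz = (2*y) dz, which multiplied by dx ∧ dw gives (-2*y) dx ∧ dz ∧ dw
  d(2*w*x - w*z + z^2) includes (∂/∂x)(2*w*x - w*z + z^2) dx = (2*w) dx, which multiplied by dz ∧ dw gives (2*w) dx ∧ dz ∧ dw
Collecting like 3-forms: d(omega) = (-2*z) dx ∧ dy ∧ dw + (2*w - 2*y) dx ∧ dz ∧ dw.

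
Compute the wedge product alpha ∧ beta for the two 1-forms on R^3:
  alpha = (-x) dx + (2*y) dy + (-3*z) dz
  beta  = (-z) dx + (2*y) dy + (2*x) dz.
alpha ∧ beta = (2*y*(-x + z)) dx ∧ dy + (-2*x^2 - 3*z^2) dx ∧ dz + (2*y*(2*x + 3*z)) dy ∧ dz

Distribute the wedge, using dx_i ∧ dx_j = -dx_j ∧ dx_i and dx_i ∧ dx_i = 0. For each pair (i, j) with i < j, the coefficient of dx_i ∧ dx_j in alpha ∧ beta is (alpha_i * beta_j - alpha_j * beta_i). Collecting: alpha ∧ beta = (2*y*(-x + z)) dx ∧ dy + (-2*x^2 - 3*z^2) dx ∧ dz + (2*y*(2*x + 3*z)) dy ∧ dz.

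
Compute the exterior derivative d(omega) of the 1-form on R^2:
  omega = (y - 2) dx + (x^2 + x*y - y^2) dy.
d(omega) = (2*x + y - 1) dx ∧ dy

For a 1-form omega = sum_i f_i dx_i, the exterior derivative is
  d(omega) = sum_{i < j} (∂f_j/∂x_i - ∂f_i/∂x_j) dx_i ∧ dx_j.
  coefficient of dx ∧ dy: ∂f_2/∂x - ∂f_1/∂y = ∂(x^2 + x*y - y^2)/∂x - ∂(y - 2)/∂y = 2*x + y - 1
Assembling: d(omega) = (2*x + y - 1) dx ∧ dy.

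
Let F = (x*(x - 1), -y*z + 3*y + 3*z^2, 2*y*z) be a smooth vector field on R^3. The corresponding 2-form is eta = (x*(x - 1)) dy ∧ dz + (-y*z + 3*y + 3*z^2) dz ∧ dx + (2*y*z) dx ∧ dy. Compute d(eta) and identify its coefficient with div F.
d(eta) = (2*x + 2*y - z + 2) dx ∧ dy ∧ dz; div F = 2*x + 2*y - z + 2

For a 2-form in R^3 of the form above, applying d gives a 3-form with coefficient ∂P/∂x + ∂Q/∂y + ∂R/∂z:
  ∂P/∂x = 2*x - 1
  ∂Q/∂y = 3 - z
  ∂R/∂z = 2*y
Sum = 2*x + 2*y - z + 2, which is exactly div F.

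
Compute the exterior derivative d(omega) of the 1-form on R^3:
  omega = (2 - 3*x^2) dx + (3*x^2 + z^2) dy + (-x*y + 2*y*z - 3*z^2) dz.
d(omega) = (6*x) dx ∧ dy + (-y) dx ∧ dz + (-x) dy ∧ dz

For a 1-form omega = sum_i f_i dx_i, the exterior derivative is
  d(omega) = sum_{i < j} (∂f_j/∂x_i - ∂f_i/∂x_j) dx_i ∧ dx_j.
  coefficient of dx ∧ dy: ∂f_2/∂x - ∂f_1/∂y = ∂(3*x^2 + z^2)/∂x - ∂(2 - 3*x^2)/∂y = 6*x
  coefficient of dx ∧ dz: ∂f_3/∂x - ∂f_1/∂z = ∂(-x*y + 2*y*z - 3*z^2)/∂x - ∂(2 - 3*x^2)/∂z = -y
  coefficient of dy ∧ dz: ∂f_3/∂y - ∂f_2/∂z = ∂(-x*y + 2*y*z - 3*z^2)/∂y - ∂(3*x^2 + z^2)/∂z = -x
Assembling: d(omega) = (6*x) dx ∧ dy + (-y) dx ∧ dz + (-x) dy ∧ dz.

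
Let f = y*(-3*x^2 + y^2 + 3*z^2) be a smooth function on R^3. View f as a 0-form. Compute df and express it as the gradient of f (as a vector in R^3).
df = (-6*x*y) dx + (-3*x^2 + 3*y^2 + 3*z^2) dy + (6*y*z) dz; grad f = (-6*x*y, -3*x^2 + 3*y^2 + 3*z^2, 6*y*z)

For a 0-form f, d f = (∂f/∂x) dx + (∂f/∂y) dy + (∂f/∂z) dz. The components of the vector representation are exactly the entries of grad f in Cartesian coordinates:
  ∂f/∂x = -6*x*y
  ∂f/∂y = -3*x^2 + 3*y^2 + 3*z^2
  ∂f/∂z = 6*y*z.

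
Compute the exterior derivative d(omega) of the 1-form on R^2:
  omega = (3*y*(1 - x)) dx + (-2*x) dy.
d(omega) = (3*x - 5) dx ∧ dy

For a 1-form omega = sum_i f_i dx_i, the exterior derivative is
  d(omega) = sum_{i < j} (∂f_j/∂x_i - ∂f_i/∂x_j) dx_i ∧ dx_j.
  coefficient of dx ∧ dy: ∂f_2/∂x - ∂f_1/∂y = ∂(-2*x)/∂x - ∂(3*y*(1 - x))/∂y = 3*x - 5
Assembling: d(omega) = (3*x - 5) dx ∧ dy.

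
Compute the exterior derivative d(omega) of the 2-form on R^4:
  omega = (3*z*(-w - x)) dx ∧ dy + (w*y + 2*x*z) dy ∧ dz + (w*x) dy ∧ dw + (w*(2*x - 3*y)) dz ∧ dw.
d(omega) = (-3*w - 3*x + 2*z) dx ∧ dy ∧ dz + (w - 3*z) dx ∧ dy ∧ dw + (-3*w + y) dy ∧ dz ∧ dw + (2*w) dx ∧ dz ∧ dw

For a 2-form omega = sum_{i<j} g_{ij} dx_i ∧ dx_j, the exterior derivative is
  d(omega) = sum_{i<j} d(g_{ij}) ∧ dx_i ∧ dx_j = sum_{i<j, k} (∂g_{ij}/∂x_k) dx_k ∧ dx_i ∧ dx_j.
Expand each term, using dx_k ∧ dx_i ∧ dx_j = sgn(permutation) dx_{(a)} ∧ dx_{(b)} ∧ dx_{(c)} with (a < b < c) sorted:
  d(3*z*(-w - x)) includes (∂/∂z)(3*z*(-w - x)) dz = (-3*w - 3*x) dz, which multiplied by dx ∧ dy gives (-3*w - 3*x) dx ∧ dy ∧ dz
  d(3*z*(-w - x)) includes (∂/∂w)(3*z*(-w - x)) dw = (-3*z) dw, which multiplied by dx ∧ dy gives (-3*z) dx ∧ dy ∧ dw
  d(w*y + 2*x*z) includes (∂/∂x)(w*y + 2*x*z) dx = (2*z) dx, which multiplied by dy ∧ dz gives (2*z) dx ∧ dy ∧ dz
  d(w*y + 2*x*z) includes (∂/∂w)(w*y + 2*x*z) dw = (y) dw, which multiplied by dy ∧ dz gives (y) dy ∧ dz ∧ dw
  d(w*x) includes (∂/∂x)(w*x) dx = (w) dx, which multiplied by dy ∧ dw gives (w) dx ∧ dy ∧ dw
  d(w*(2*x - 3*y)) includes (∂/∂x)(w*(2*x - 3*y)) dx = (2*w) dx, which multiplied by dz ∧ dw gives (2*w) dx ∧ dz ∧ dw
  d(w*(2*x - 3*y)) includes (∂/∂y)(w*(2*x - 3*y)) dy = (-3*w) dy, which multiplied by dz ∧ dw gives (-3*w) dy ∧ dz ∧ dw
Collecting like 3-forms: d(omega) = (-3*w - 3*x + 2*z) dx ∧ dy ∧ dz + (w - 3*z) dx ∧ dy ∧ dw + (-3*w + y) dy ∧ dz ∧ dw + (2*w) dx ∧ dz ∧ dw.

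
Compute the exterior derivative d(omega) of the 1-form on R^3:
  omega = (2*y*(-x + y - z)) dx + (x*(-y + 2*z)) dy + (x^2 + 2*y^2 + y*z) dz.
d(omega) = (2*x - 5*y + 4*z) dx ∧ dy + (2*x + 2*y) dx ∧ dz + (-2*x + 4*y + z) dy ∧ dz

For a 1-form omega = sum_i f_i dx_i, the exterior derivative is
  d(omega) = sum_{i < j} (∂f_j/∂x_i - ∂f_i/∂x_j) dx_i ∧ dx_j.
  coefficient of dx ∧ dy: ∂f_2/∂x - ∂f_1/∂y = ∂(x*(-y + 2*z))/∂x - ∂(2*y*(-x + y - z))/∂y = 2*x - 5*y + 4*z
  coefficient of dx ∧ dz: ∂f_3/∂x - ∂f_1/∂z = ∂(x^2 + 2*y^2 + y*z)/∂x - ∂(2*y*(-x + y - z))/∂z = 2*x + 2*y
  coefficient of dy ∧ dz: ∂f_3/∂y - ∂f_2/∂z = ∂(x^2 + 2*y^2 + y*z)/∂y - ∂(x*(-y + 2*z))/∂z = -2*x + 4*y + z
Assembling: d(omega) = (2*x - 5*y + 4*z) dx ∧ dy + (2*x + 2*y) dx ∧ dz + (-2*x + 4*y + z) dy ∧ dz.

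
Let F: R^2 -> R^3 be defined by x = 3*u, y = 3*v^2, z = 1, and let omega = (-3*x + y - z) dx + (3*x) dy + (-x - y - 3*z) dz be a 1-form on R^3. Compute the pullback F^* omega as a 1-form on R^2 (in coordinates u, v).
F^* omega = (-27*u + 9*v^2 - 3) du + (54*u*v) dv

Using F^*(f dg) = (f ∘ F) d(g ∘ F), substitute each coordinate x_i by F_i(u, v) in f_i, and replace dx_i by d F_i = (∂F_i/∂u) du + (∂F_i/∂v) dv.
  For the x component: f_1(F) = -9*u + 3*v^2 - 1; d F_1 = (3) du + (0) dv
  For the y component: f_2(F) = 9*u; d F_2 = (0) du + (6*v) dv
  For the z component: f_3(F) = -3*u - 3*v^2 - 3; d F_3 = (0) du + (0) dv
Combining and collecting du, dv coefficients:
  coeff of du: -27*u + 9*v^2 - 3
  coeff of dv: 54*u*v
F^* omega = (-27*u + 9*v^2 - 3) du + (54*u*v) dv.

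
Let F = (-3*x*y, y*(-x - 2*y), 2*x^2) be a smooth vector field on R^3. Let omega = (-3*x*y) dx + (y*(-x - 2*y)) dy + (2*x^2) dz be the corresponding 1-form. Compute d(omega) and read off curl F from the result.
d(omega) = (0) dy ∧ dz + (-4*x) dz ∧ dx + (3*x - y) dx ∧ dy; curl F = (0, -4*x, 3*x - y)

d omega = sum_{i<j} (∂f_j/∂x_i - ∂f_i/∂x_j) dx_i ∧ dx_j. Under the identification (dy ∧ dz, dz ∧ dx, dx ∧ dy) ↔ (e_x, e_y, e_z), the coefficients are exactly the components of curl F. Compute:
  ∂R/∂y - ∂Q/∂z = (0) - (0) = 0
  ∂P/∂z - ∂R/∂x = (0) - (4*x) = -4*x
  ∂Q/∂x - ∂P/∂y = (-y) - (-3*x) = 3*x - y.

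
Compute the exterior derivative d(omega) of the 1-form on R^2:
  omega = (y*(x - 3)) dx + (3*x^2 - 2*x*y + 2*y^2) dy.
d(omega) = (5*x - 2*y + 3) dx ∧ dy

For a 1-form omega = sum_i f_i dx_i, the exterior derivative is
  d(omega) = sum_{i < j} (∂f_j/∂x_i - ∂f_i/∂x_j) dx_i ∧ dx_j.
  coefficient of dx ∧ dy: ∂f_2/∂x - ∂f_1/∂y = ∂(3*x^2 - 2*x*y + 2*y^2)/∂x - ∂(y*(x - 3))/∂y = 5*x - 2*y + 3
Assembling: d(omega) = (5*x - 2*y + 3) dx ∧ dy.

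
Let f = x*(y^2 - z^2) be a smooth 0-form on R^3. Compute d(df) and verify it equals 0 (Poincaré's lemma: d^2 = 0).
d(df) = 0

Step 1: df = sum_i (∂f/∂x_i) dx_i = (y^2 - z^2) dx + (2*x*y) dy + (-2*x*z) dz.
Step 2: Apply d again. Using the 1-form formula, the coefficient of dx ∧ dy in d(df) is ∂^2 f/∂x ∂y - ∂^2 f/∂y ∂x = (2*y) - (2*y) = 0 (equality of mixed partials for smooth f).
Similarly for dx ∧ dz and dy ∧ dz — all coefficients vanish. So d(df) = 0.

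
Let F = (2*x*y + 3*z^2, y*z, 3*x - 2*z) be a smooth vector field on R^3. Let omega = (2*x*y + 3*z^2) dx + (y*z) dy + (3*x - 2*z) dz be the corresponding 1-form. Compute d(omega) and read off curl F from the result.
d(omega) = (-y) dy ∧ dz + (6*z - 3) dz ∧ dx + (-2*x) dx ∧ dy; curl F = (-y, 6*z - 3, -2*x)

d omega = sum_{i<j} (∂f_j/∂x_i - ∂f_i/∂x_j) dx_i ∧ dx_j. Under the identification (dy ∧ dz, dz ∧ dx, dx ∧ dy) ↔ (e_x, e_y, e_z), the coefficients are exactly the components of curl F. Compute:
  ∂R/∂y - ∂Q/∂z = (0) - (y) = -y
  ∂P/∂z - ∂R/∂x = (6*z) - (3) = 6*z - 3
  ∂Q/∂x - ∂P/∂y = (0) - (2*x) = -2*x.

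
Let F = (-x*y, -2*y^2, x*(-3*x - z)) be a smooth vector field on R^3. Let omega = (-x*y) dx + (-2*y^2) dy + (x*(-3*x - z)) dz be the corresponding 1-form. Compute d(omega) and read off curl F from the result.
d(omega) = (0) dy ∧ dz + (6*x + z) dz ∧ dx + (x) dx ∧ dy; curl F = (0, 6*x + z, x)

d omega = sum_{i<j} (∂f_j/∂x_i - ∂f_i/∂x_j) dx_i ∧ dx_j. Under the identification (dy ∧ dz, dz ∧ dx, dx ∧ dy) ↔ (e_x, e_y, e_z), the coefficients are exactly the components of curl F. Compute:
  ∂R/∂y - ∂Q/∂z = (0) - (0) = 0
  ∂P/∂z - ∂R/∂x = (0) - (-6*x - z) = 6*x + z
  ∂Q/∂x - ∂P/∂y = (0) - (-x) = x.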